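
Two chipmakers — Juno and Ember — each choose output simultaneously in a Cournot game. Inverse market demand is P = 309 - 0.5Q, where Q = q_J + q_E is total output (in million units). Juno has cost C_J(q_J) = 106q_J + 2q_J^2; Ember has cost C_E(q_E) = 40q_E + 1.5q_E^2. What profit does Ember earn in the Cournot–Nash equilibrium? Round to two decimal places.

7928.43

Juno's profit: π_J = (309 - 0.5Q)q_J - (106q_J + 2q_J²). Setting ∂π_J/∂q_J = 0: 203 - 5q_J - (1/2)(q_E) = 0.
Ember's profit: π_E = (309 - 0.5Q)q_E - (40q_E + (3/2)q_E²). Setting ∂π_E/∂q_E = 0: 269 - 4q_E - (1/2)(q_J) = 0.
So q_J = (203 - (1/2)q_E)/5 and q_E = (269 - (1/2)q_J)/4.
Solving the pair: q_J = 34.3038, q_E = 62.9620.
Price P = 309 - (1/2)·97.2658 = 260.3671.
Ember's profit: 260.3671·62.9620 - 40·62.9620 - (3/2)·62.9620² = 7928.4333.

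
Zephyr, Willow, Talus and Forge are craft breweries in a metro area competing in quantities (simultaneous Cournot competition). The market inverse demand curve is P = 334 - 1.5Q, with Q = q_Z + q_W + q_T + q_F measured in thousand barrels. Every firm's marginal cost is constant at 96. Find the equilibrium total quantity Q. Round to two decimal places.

126.93

Each firm earns π_i = (334 - 1.5Q)q_i - 96q_i.
First-order condition (treating rivals' output as given): 238 - 3q_i - (3/2)·Σ_{j≠i} q_j = 0.
With identical firms every q_j equals q_i, so Σ_{j≠i} q_j = 3q_i and 238 = (15/2)q_i, giving q_i = 476/15.
Total output Q = 476/15 + 476/15 + 476/15 + 476/15 = 1904/15.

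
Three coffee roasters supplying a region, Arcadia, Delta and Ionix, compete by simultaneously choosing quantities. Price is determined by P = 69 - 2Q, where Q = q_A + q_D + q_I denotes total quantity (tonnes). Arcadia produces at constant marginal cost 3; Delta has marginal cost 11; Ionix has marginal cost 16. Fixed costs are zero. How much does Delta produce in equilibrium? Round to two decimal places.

6.88

Arcadia's profit: π_A = (69 - 2Q)q_A - (3q_A). Setting ∂π_A/∂q_A = 0: 66 - 4q_A - 2(q_D + q_I) = 0.
Delta's profit: π_D = (69 - 2Q)q_D - (11q_D). Setting ∂π_D/∂q_D = 0: 58 - 4q_D - 2(q_A + q_I) = 0.
Ionix's first-order condition: 53 - 4q_I - 2(q_A + q_D) = 0.
Adding the 3 conditions: 177 − 4Q − 4Q = 0, i.e. Q = 177/8.
Back-substituting: q_A = (66 − 177/4)/2 = 87/8, q_D = (58 − 177/4)/2 = 55/8, q_I = (53 − 177/4)/2 = 35/8.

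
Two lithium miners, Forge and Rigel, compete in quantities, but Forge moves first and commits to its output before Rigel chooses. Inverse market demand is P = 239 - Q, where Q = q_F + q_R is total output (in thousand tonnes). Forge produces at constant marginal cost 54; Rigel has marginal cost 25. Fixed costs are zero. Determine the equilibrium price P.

Solve by backward induction. Given q_F, the follower Rigel maximises π_R = (239 - q_F - q_R)q_R - 25q_R.
Setting the follower's marginal profit to zero, 214 - q_F - 2q_R = 0, i.e. q_R = (214 - q_F)/2.
The leader anticipates this reaction. Substituting into P = 239 - Q gives P = 132 - (1/2)q_F, so π_F = (132 - (1/2)q_F)q_F - 54q_F.
The leader's first-order condition 78 - q_F = 0 yields q_F = 78.
Then q_R = (214 - 78)/2 = 68.
Total output Q = 146, so price P = 239 - 146 = 93.

93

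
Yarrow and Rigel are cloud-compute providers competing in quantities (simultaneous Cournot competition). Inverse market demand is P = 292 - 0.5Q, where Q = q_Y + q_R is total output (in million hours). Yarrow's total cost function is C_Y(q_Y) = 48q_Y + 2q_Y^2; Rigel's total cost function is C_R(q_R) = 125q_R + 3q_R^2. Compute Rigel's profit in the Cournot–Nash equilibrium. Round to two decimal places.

1473.46

Yarrow's profit: π_Y = (292 - 0.5Q)q_Y - (48q_Y + 2q_Y²). Setting ∂π_Y/∂q_Y = 0: 244 - 5q_Y - (1/2)(q_R) = 0.
Rigel's first-order condition: 167 - 7q_R - (1/2)(q_Y) = 0.
Rearranging gives the reaction functions q_Y = (244 - (1/2)q_R)/5 and q_R = (167 - (1/2)q_Y)/7.
Solving the pair: q_Y = 46.7482, q_R = 20.5180.
Price P = 292 - (1/2)·67.2662 = 258.3669.
Rigel's profit: 258.3669·20.5180 - 125·20.5180 - 3·20.5180² = 1473.4571.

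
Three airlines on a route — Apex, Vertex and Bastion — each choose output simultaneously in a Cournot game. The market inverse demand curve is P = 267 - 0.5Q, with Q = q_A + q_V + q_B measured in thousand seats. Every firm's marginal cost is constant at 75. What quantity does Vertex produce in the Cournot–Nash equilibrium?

96

A representative firm's profit is π_i = q_i(267 - 0.5Q) - 75q_i.
Setting ∂π_i/∂q_i = 0 with rivals' quantities fixed: 192 - q_i - (1/2)·Σ_{j≠i} q_j = 0.
By symmetry each firm produces the same amount; substituting Σ_{j≠i} q_j = 2q_i yields q_i = 192/2 = 96.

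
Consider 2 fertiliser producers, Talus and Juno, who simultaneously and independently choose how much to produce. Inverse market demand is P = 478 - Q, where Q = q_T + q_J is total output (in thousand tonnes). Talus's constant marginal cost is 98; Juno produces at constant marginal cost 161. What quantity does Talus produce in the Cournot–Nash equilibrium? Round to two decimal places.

Talus's profit: π_T = (478 - Q)q_T - (98q_T). Setting ∂π_T/∂q_T = 0: 380 - 2q_T - (q_J) = 0.
Juno's profit: π_J = (478 - Q)q_J - (161q_J). Setting ∂π_J/∂q_J = 0: 317 - 2q_J - (q_T) = 0.
Rearranging gives the reaction functions q_T = (380 - q_J)/2 and q_J = (317 - q_T)/2.
Solving the pair: q_T = 443/3, q_J = 254/3.

147.67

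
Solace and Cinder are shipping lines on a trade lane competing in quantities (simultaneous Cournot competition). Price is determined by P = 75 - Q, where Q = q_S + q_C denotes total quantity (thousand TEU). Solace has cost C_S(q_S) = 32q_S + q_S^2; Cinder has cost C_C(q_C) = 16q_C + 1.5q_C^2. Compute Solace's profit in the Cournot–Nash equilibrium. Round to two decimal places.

134.83

Solace's profit: π_S = (75 - Q)q_S - (32q_S + q_S²). Setting ∂π_S/∂q_S = 0: 43 - 4q_S - (q_C) = 0.
Cinder's first-order condition: 59 - 5q_C - (q_S) = 0.
Best responses: q_S = (43 - q_C)/4, q_C = (59 - q_S)/5.
Substituting one into the other gives q_S = 156/19 and q_C = 193/19.
Price P = 75 - 349/19 = 1076/19.
Solace's profit: (1076/19)·(156/19) - 32·(156/19) - (156/19)² = 134.8255.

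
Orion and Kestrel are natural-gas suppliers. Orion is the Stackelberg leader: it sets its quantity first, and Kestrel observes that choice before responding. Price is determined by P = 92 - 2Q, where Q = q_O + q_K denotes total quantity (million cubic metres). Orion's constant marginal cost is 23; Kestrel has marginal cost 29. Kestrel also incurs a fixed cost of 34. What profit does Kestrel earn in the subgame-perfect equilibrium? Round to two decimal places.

47.28

The follower Kestrel best-responds to any q_O: π_K = (92 - 2Q)q_K - 29q_K.
Setting the follower's marginal profit to zero, 63 - 2q_O - 4q_K = 0, i.e. q_K = (63 - 2q_O)/4.
The leader anticipates this reaction. Substituting into P = 92 - 2Q gives P = 121/2 - q_O, so π_O = (121/2 - q_O)q_O - 23q_O.
Leader FOC: 75/2 - 2q_O = 0, so q_O = 75/4.
Then q_K = (63 - 2·(75/4))/4 = 51/8.
Price P = 92 - 2·(201/8) = 167/4.
Kestrel's profit: (167/4 - 29)·(51/8) - 34 = 1513/32.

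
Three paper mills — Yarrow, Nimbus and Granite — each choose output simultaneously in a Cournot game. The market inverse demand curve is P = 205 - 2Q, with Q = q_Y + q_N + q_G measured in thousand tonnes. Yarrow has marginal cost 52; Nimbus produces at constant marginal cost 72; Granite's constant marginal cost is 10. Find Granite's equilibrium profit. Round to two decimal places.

2793.78

Yarrow's profit: π_Y = (205 - 2Q)q_Y - (52q_Y). Setting ∂π_Y/∂q_Y = 0: 153 - 4q_Y - 2(q_N + q_G) = 0.
Nimbus's profit: π_N = (205 - 2Q)q_N - (72q_N). Setting ∂π_N/∂q_N = 0: 133 - 4q_N - 2(q_Y + q_G) = 0.
Granite's first-order condition: 195 - 4q_G - 2(q_Y + q_N) = 0.
Summing all 3 equations gives 481 − 8Q = 0, hence Q = 481/8.
Back-substituting: q_Y = (153 − 481/4)/2 = 131/8, q_N = (133 − 481/4)/2 = 51/8, q_G = (195 − 481/4)/2 = 299/8.
Price P = 205 - 2·(481/8) = 339/4.
Granite's profit: (339/4 - 10)·(299/8) = 2793.7813.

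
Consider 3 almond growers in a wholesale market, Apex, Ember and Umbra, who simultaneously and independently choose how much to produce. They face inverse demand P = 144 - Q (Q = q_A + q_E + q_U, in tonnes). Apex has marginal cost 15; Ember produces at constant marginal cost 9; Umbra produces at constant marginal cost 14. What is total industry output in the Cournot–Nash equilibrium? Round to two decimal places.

Apex's profit: π_A = (144 - Q)q_A - (15q_A). Setting ∂π_A/∂q_A = 0: 129 - 2q_A - (q_E + q_U) = 0.
Ember's first-order condition: 135 - 2q_E - (q_A + q_U) = 0.
Umbra's first-order condition: 130 - 2q_U - (q_A + q_E) = 0.
Adding the 3 first-order conditions: 394 − 4Q = 0, so Q = 197/2.
Back-substituting: q_A = (129 − 197/2) = 61/2, q_E = (135 − 197/2) = 73/2, q_U = (130 − 197/2) = 63/2.
Total output Q = 61/2 + 73/2 + 63/2 = 197/2.

98.50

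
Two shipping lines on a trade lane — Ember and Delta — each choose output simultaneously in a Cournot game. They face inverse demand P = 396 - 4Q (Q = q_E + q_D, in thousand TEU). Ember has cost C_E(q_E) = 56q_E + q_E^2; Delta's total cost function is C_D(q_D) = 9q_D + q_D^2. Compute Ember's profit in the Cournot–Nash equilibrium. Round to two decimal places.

Ember's profit: π_E = (396 - 4Q)q_E - (56q_E + q_E²). Setting ∂π_E/∂q_E = 0: 340 - 10q_E - 4(q_D) = 0.
Delta's profit: π_D = (396 - 4Q)q_D - (9q_D + q_D²). Setting ∂π_D/∂q_D = 0: 387 - 10q_D - 4(q_E) = 0.
Rearranging gives the reaction functions q_E = (340 - 4q_D)/10 and q_D = (387 - 4q_E)/10.
Substituting one into the other gives q_E = 463/21 and q_D = 1255/42.
Price P = 396 - 4·(727/14) = 1318/7.
Ember's profit: (1318/7)·(463/21) - 56·(463/21) - (463/21)² = 2430.4875.

2430.49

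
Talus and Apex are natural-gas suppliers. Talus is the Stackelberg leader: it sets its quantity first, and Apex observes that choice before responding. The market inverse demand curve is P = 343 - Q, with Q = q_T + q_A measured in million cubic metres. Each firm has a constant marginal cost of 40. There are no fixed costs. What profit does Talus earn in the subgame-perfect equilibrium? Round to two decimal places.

11476.13

The follower Apex best-responds to any q_T: π_A = (343 - Q)q_A - 40q_A.
Follower FOC: 303 - q_T - 2q_A = 0, so q_A(q_T) = (303 - q_T)/2.
The leader anticipates this reaction. Substituting into P = 343 - Q gives P = 383/2 - (1/2)q_T, so π_T = (383/2 - (1/2)q_T)q_T - 40q_T.
Leader FOC: 303/2 - q_T = 0, so q_T = 303/2.
Then q_A = (303 - 303/2)/2 = 303/4.
Price P = 343 - 909/4 = 463/4.
Talus's profit: (463/4 - 40)·(303/2) = 11476.1250.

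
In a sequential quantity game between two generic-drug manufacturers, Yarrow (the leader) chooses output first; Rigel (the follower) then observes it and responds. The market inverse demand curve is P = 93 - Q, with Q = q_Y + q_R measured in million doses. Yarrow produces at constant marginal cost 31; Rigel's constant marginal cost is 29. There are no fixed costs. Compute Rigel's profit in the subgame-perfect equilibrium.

289

The follower Rigel best-responds to any q_Y: π_R = (93 - Q)q_R - 29q_R.
Follower FOC: 64 - q_Y - 2q_R = 0, so q_R(q_Y) = (64 - q_Y)/2.
Yarrow substitutes q_R(q_Y) into its own profit: π_Y = q_Y(93 - q_Y - (64 - q_Y)/2) - 31q_Y = (61 - (1/2)q_Y)q_Y - 31q_Y.
The leader's first-order condition 30 - q_Y = 0 yields q_Y = 30.
Then q_R = (64 - 30)/2 = 17.
Price P = 93 - 47 = 46.
Rigel's profit: (46 - 29)·17 = 289.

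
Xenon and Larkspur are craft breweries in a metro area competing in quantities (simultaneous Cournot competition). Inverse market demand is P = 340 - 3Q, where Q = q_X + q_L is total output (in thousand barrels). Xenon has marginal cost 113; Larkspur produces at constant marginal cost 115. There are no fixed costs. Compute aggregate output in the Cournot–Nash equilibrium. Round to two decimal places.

50.22

Xenon's profit: π_X = (340 - 3Q)q_X - (113q_X). Setting ∂π_X/∂q_X = 0: 227 - 6q_X - 3(q_L) = 0.
Larkspur's first-order condition: 225 - 6q_L - 3(q_X) = 0.
So q_X = (227 - 3q_L)/6 and q_L = (225 - 3q_X)/6.
Solving the pair: q_X = 229/9, q_L = 223/9.
Total output Q = 229/9 + 223/9 = 452/9.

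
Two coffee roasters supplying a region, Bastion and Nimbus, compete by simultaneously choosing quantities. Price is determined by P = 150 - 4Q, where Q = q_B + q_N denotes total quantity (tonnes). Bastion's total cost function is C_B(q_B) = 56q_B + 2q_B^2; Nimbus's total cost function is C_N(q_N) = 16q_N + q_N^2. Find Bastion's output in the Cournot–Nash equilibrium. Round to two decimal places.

Bastion's profit: π_B = (150 - 4Q)q_B - (56q_B + 2q_B²). Setting ∂π_B/∂q_B = 0: 94 - 12q_B - 4(q_N) = 0.
Nimbus's profit: π_N = (150 - 4Q)q_N - (16q_N + q_N²). Setting ∂π_N/∂q_N = 0: 134 - 10q_N - 4(q_B) = 0.
So q_B = (94 - 4q_N)/12 and q_N = (134 - 4q_B)/10.
Solving the pair: q_B = 101/26, q_N = 154/13.

3.88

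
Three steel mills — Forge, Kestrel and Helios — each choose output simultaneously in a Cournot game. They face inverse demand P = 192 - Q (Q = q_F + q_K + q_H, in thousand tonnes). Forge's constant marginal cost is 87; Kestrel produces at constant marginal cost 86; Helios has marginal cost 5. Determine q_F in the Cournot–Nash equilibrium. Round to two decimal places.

Forge's profit: π_F = (192 - Q)q_F - (87q_F). Setting ∂π_F/∂q_F = 0: 105 - 2q_F - (q_K + q_H) = 0.
Kestrel's profit: π_K = (192 - Q)q_K - (86q_K). Setting ∂π_K/∂q_K = 0: 106 - 2q_K - (q_F + q_H) = 0.
Helios's first-order condition: 187 - 2q_H - (q_F + q_K) = 0.
Adding the 3 first-order conditions: 398 − 4Q = 0, so Q = 199/2.
Back-substituting: q_F = (105 − 199/2) = 11/2, q_K = (106 − 199/2) = 13/2, q_H = (187 − 199/2) = 175/2.

5.50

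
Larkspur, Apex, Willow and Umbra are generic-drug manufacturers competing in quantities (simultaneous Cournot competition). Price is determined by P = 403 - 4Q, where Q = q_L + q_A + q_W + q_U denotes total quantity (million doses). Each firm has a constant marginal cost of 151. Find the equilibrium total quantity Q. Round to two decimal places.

Each firm earns π_i = (403 - 4Q)q_i - 151q_i.
First-order condition (treating rivals' output as given): 252 - 8q_i - 4·Σ_{j≠i} q_j = 0.
By symmetry each firm produces the same amount; substituting Σ_{j≠i} q_j = 3q_i yields q_i = 252/20 = 63/5.
Total output Q = 63/5 + 63/5 + 63/5 + 63/5 = 252/5.

50.40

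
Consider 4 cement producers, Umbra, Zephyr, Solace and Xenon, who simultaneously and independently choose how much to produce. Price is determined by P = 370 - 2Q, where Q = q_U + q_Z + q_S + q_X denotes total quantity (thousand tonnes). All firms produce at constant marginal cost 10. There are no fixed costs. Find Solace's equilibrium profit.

Each firm earns π_i = (370 - 2Q)q_i - 10q_i.
Setting ∂π_i/∂q_i = 0 with rivals' quantities fixed: 360 - 4q_i - 2·Σ_{j≠i} q_j = 0.
With identical firms every q_j equals q_i, so Σ_{j≠i} q_j = 3q_i and 360 = 10q_i, giving q_i = 36.
Price P = 370 - 2·144 = 82.
Solace's profit: (82 - 10)·36 = 2592.

2592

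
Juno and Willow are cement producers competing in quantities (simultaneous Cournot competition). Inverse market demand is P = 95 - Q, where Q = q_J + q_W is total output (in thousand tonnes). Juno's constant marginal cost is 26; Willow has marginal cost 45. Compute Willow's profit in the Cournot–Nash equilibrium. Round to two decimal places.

Juno's profit: π_J = (95 - Q)q_J - (26q_J). Setting ∂π_J/∂q_J = 0: 69 - 2q_J - (q_W) = 0.
Willow's first-order condition: 50 - 2q_W - (q_J) = 0.
Best responses: q_J = (69 - q_W)/2, q_W = (50 - q_J)/2.
Substituting one into the other gives q_J = 88/3 and q_W = 31/3.
Price P = 95 - 119/3 = 166/3.
Willow's profit: (166/3 - 45)·(31/3) = 961/9.

106.78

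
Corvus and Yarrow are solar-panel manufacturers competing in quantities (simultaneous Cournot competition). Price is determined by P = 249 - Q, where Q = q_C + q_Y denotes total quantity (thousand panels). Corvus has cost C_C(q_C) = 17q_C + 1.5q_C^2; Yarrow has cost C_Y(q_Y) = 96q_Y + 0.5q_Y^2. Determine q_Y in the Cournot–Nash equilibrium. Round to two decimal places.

38.07

Corvus's profit: π_C = (249 - Q)q_C - (17q_C + (3/2)q_C²). Setting ∂π_C/∂q_C = 0: 232 - 5q_C - (q_Y) = 0.
Yarrow's first-order condition: 153 - 3q_Y - (q_C) = 0.
So q_C = (232 - q_Y)/5 and q_Y = (153 - q_C)/3.
Substituting one into the other gives q_C = 543/14 and q_Y = 533/14.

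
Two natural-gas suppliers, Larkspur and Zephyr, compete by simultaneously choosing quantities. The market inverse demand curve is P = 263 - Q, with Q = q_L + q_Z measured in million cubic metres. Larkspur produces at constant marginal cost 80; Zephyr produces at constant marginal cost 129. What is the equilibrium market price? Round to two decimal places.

Larkspur's profit: π_L = (263 - Q)q_L - (80q_L). Setting ∂π_L/∂q_L = 0: 183 - 2q_L - (q_Z) = 0.
Zephyr's profit: π_Z = (263 - Q)q_Z - (129q_Z). Setting ∂π_Z/∂q_Z = 0: 134 - 2q_Z - (q_L) = 0.
So q_L = (183 - q_Z)/2 and q_Z = (134 - q_L)/2.
Substituting one into the other gives q_L = 232/3 and q_Z = 85/3.
Total output Q = 317/3, so price P = 263 - 317/3 = 472/3.

157.33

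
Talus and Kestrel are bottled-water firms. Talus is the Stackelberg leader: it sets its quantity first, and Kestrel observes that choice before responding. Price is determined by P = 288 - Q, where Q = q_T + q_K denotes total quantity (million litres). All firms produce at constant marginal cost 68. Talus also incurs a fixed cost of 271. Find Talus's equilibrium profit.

Solve by backward induction. Given q_T, the follower Kestrel maximises π_K = (288 - q_T - q_K)q_K - 68q_K.
∂π_K/∂q_K = 220 - q_T - 2q_K = 0 gives the reaction function q_K = (220 - q_T)/2.
The leader anticipates this reaction. Substituting into P = 288 - Q gives P = 178 - (1/2)q_T, so π_T = (178 - (1/2)q_T)q_T - 68q_T.
The leader's first-order condition 110 - q_T = 0 yields q_T = 110.
Then q_K = (220 - 110)/2 = 55.
Price P = 288 - 165 = 123.
Talus's profit: (123 - 68)·110 - 271 = 5779.

5779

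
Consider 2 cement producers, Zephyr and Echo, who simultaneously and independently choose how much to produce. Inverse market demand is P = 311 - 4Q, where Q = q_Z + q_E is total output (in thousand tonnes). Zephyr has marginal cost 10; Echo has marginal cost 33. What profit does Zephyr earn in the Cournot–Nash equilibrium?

Zephyr's profit: π_Z = (311 - 4Q)q_Z - (10q_Z). Setting ∂π_Z/∂q_Z = 0: 301 - 8q_Z - 4(q_E) = 0.
Echo's first-order condition: 278 - 8q_E - 4(q_Z) = 0.
So q_Z = (301 - 4q_E)/8 and q_E = (278 - 4q_Z)/8.
Solving the pair: q_Z = 27, q_E = 85/4.
Price P = 311 - 4·(193/4) = 118.
Zephyr's profit: (118 - 10)·27 = 2916.

2916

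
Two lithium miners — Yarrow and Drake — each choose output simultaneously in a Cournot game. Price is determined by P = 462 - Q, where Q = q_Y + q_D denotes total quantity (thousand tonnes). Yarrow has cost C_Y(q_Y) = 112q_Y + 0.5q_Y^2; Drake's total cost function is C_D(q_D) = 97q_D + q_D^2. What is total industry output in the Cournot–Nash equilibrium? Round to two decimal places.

Yarrow's profit: π_Y = (462 - Q)q_Y - (112q_Y + (1/2)q_Y²). Setting ∂π_Y/∂q_Y = 0: 350 - 3q_Y - (q_D) = 0.
Drake's first-order condition: 365 - 4q_D - (q_Y) = 0.
So q_Y = (350 - q_D)/3 and q_D = (365 - q_Y)/4.
Solving the pair: q_Y = 1035/11, q_D = 745/11.
Total output Q = 1035/11 + 745/11 = 1780/11.

161.82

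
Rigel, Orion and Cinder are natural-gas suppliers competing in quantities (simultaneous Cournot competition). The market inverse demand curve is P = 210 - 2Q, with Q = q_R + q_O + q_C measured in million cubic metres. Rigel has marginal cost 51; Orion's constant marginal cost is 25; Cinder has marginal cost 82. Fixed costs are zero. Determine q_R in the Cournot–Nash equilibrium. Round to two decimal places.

Rigel's profit: π_R = (210 - 2Q)q_R - (51q_R). Setting ∂π_R/∂q_R = 0: 159 - 4q_R - 2(q_O + q_C) = 0.
Orion's first-order condition: 185 - 4q_O - 2(q_R + q_C) = 0.
Cinder's first-order condition: 128 - 4q_C - 2(q_R + q_O) = 0.
Adding the 3 conditions: 472 − 4Q − 4Q = 0, i.e. Q = 59.
Back-substituting: q_R = (159 − 118)/2 = 41/2, q_O = (185 − 118)/2 = 67/2, q_C = (128 − 118)/2 = 5.

20.50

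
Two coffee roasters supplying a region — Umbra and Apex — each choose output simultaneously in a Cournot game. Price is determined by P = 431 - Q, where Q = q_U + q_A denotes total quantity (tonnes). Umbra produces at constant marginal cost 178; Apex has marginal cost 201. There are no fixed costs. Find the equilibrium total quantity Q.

161

Umbra's profit: π_U = (431 - Q)q_U - (178q_U). Setting ∂π_U/∂q_U = 0: 253 - 2q_U - (q_A) = 0.
Apex's first-order condition: 230 - 2q_A - (q_U) = 0.
Rearranging gives the reaction functions q_U = (253 - q_A)/2 and q_A = (230 - q_U)/2.
Solving the pair: q_U = 92, q_A = 69.
Total output Q = 92 + 69 = 161.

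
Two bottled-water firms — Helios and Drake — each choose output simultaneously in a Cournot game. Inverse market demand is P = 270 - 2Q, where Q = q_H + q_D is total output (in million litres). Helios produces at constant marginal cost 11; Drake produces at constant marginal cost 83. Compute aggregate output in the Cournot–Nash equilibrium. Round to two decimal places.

Helios's profit: π_H = (270 - 2Q)q_H - (11q_H). Setting ∂π_H/∂q_H = 0: 259 - 4q_H - 2(q_D) = 0.
Drake's first-order condition: 187 - 4q_D - 2(q_H) = 0.
Best responses: q_H = (259 - 2q_D)/4, q_D = (187 - 2q_H)/4.
Solving the pair: q_H = 331/6, q_D = 115/6.
Total output Q = 331/6 + 115/6 = 223/3.

74.33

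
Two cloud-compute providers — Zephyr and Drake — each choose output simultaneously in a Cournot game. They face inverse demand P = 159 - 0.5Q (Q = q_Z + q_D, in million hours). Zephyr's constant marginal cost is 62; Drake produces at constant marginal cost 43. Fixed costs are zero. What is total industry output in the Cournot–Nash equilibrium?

Zephyr's profit: π_Z = (159 - 0.5Q)q_Z - (62q_Z). Setting ∂π_Z/∂q_Z = 0: 97 - q_Z - (1/2)(q_D) = 0.
Drake's profit: π_D = (159 - 0.5Q)q_D - (43q_D). Setting ∂π_D/∂q_D = 0: 116 - q_D - (1/2)(q_Z) = 0.
Best responses: q_Z = (97 - (1/2)q_D), q_D = (116 - (1/2)q_Z).
Solving the pair: q_Z = 52, q_D = 90.
Total output Q = 52 + 90 = 142.

142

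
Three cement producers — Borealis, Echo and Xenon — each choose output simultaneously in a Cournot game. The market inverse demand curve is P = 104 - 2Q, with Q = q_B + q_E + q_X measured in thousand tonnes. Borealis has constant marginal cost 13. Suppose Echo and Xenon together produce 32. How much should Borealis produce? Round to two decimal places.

With rivals' combined output fixed at 32, Borealis's profit is π_B = (104 - 2·32 - 2q_B)q_B - (13q_B) = (40 - 2q_B)q_B - (13q_B).
∂π_B/∂q_B = 27 - 4q_B = 0, so q_B = 27/4.

6.75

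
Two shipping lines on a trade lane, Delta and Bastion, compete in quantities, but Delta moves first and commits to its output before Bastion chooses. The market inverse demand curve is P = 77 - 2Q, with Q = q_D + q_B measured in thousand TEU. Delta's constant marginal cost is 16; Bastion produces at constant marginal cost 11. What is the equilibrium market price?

The follower Bastion best-responds to any q_D: π_B = (77 - 2Q)q_B - 11q_B.
Follower FOC: 66 - 2q_D - 4q_B = 0, so q_B(q_D) = (66 - 2q_D)/4.
The leader anticipates this reaction. Substituting into P = 77 - 2Q gives P = 44 - q_D, so π_D = (44 - q_D)q_D - 16q_D.
Leader FOC: 28 - 2q_D = 0, so q_D = 14.
Then q_B = (66 - 2·14)/4 = 19/2.
Total output Q = 47/2, so price P = 77 - 2·(47/2) = 30.

30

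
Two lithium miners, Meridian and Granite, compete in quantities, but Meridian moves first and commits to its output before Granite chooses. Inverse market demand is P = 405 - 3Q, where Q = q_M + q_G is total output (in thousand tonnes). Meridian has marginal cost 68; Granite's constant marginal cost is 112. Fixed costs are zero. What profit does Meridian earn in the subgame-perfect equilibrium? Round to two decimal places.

Solve by backward induction. Given q_M, the follower Granite maximises π_G = (405 - 3q_M - 3q_G)q_G - 112q_G.
Setting the follower's marginal profit to zero, 293 - 3q_M - 6q_G = 0, i.e. q_G = (293 - 3q_M)/6.
The leader anticipates this reaction. Substituting into P = 405 - 3Q gives P = 517/2 - (3/2)q_M, so π_M = (517/2 - (3/2)q_M)q_M - 68q_M.
Maximising: ∂π_M/∂q_M = 381/2 - 3q_M = 0, giving q_M = 127/2.
Then q_G = (293 - 3·(127/2))/6 = 205/12.
Price P = 405 - 3·(967/12) = 653/4.
Meridian's profit: (653/4 - 68)·(127/2) = 6048.3750.

6048.38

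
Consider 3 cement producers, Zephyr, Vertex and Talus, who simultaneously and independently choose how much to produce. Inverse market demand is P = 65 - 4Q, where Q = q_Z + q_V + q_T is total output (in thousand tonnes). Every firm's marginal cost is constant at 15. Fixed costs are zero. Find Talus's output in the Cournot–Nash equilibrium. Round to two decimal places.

A representative firm's profit is π_i = q_i(65 - 4Q) - 15q_i.
First-order condition (treating rivals' output as given): 50 - 8q_i - 4·Σ_{j≠i} q_j = 0.
With identical firms every q_j equals q_i, so Σ_{j≠i} q_j = 2q_i and 50 = 16q_i, giving q_i = 25/8.

3.13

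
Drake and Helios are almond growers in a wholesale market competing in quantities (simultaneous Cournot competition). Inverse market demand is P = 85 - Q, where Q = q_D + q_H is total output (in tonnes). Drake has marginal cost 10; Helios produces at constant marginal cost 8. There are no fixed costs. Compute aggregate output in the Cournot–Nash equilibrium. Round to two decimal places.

50.67

Drake's profit: π_D = (85 - Q)q_D - (10q_D). Setting ∂π_D/∂q_D = 0: 75 - 2q_D - (q_H) = 0.
Helios's profit: π_H = (85 - Q)q_H - (8q_H). Setting ∂π_H/∂q_H = 0: 77 - 2q_H - (q_D) = 0.
Rearranging gives the reaction functions q_D = (75 - q_H)/2 and q_H = (77 - q_D)/2.
Solving the pair: q_D = 73/3, q_H = 79/3.
Total output Q = 73/3 + 79/3 = 152/3.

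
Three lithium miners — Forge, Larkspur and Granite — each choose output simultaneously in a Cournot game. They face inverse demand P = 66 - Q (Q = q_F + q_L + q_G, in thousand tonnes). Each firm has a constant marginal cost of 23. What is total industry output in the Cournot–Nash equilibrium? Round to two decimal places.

Each firm earns π_i = (66 - Q)q_i - 23q_i.
Setting ∂π_i/∂q_i = 0 with rivals' quantities fixed: 43 - 2q_i - Σ_{j≠i} q_j = 0.
By symmetry each firm produces the same amount; substituting Σ_{j≠i} q_j = 2q_i yields q_i = 43/4.
Total output Q = 43/4 + 43/4 + 43/4 = 129/4.

32.25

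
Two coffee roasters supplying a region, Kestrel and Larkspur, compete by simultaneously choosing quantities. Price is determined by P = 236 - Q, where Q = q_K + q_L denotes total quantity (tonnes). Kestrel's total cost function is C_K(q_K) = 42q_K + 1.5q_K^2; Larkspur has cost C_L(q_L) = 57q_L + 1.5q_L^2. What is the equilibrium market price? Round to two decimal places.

173.83

Kestrel's profit: π_K = (236 - Q)q_K - (42q_K + (3/2)q_K²). Setting ∂π_K/∂q_K = 0: 194 - 5q_K - (q_L) = 0.
Larkspur's profit: π_L = (236 - Q)q_L - (57q_L + (3/2)q_L²). Setting ∂π_L/∂q_L = 0: 179 - 5q_L - (q_K) = 0.
So q_K = (194 - q_L)/5 and q_L = (179 - q_K)/5.
Substituting one into the other gives q_K = 791/24 and q_L = 701/24.
Total output Q = 373/6, so price P = 236 - 373/6 = 1043/6.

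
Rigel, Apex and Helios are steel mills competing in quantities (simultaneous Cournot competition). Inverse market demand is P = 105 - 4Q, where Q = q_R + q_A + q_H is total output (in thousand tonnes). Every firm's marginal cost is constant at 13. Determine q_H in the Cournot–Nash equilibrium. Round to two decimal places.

5.75

A representative firm's profit is π_i = q_i(105 - 4Q) - 13q_i.
Setting ∂π_i/∂q_i = 0 with rivals' quantities fixed: 92 - 8q_i - 4·Σ_{j≠i} q_j = 0.
By symmetry each firm produces the same amount; substituting Σ_{j≠i} q_j = 2q_i yields q_i = 92/16 = 23/4.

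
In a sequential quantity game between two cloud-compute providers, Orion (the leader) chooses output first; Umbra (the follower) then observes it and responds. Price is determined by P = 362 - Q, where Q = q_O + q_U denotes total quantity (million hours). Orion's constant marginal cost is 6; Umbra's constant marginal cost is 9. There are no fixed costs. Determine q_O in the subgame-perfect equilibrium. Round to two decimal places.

Solve by backward induction. Given q_O, the follower Umbra maximises π_U = (362 - q_O - q_U)q_U - 9q_U.
Setting the follower's marginal profit to zero, 353 - q_O - 2q_U = 0, i.e. q_U = (353 - q_O)/2.
The leader anticipates this reaction. Substituting into P = 362 - Q gives P = 371/2 - (1/2)q_O, so π_O = (371/2 - (1/2)q_O)q_O - 6q_O.
Maximising: ∂π_O/∂q_O = 359/2 - q_O = 0, giving q_O = 359/2.
Then q_U = (353 - 359/2)/2 = 347/4.

179.50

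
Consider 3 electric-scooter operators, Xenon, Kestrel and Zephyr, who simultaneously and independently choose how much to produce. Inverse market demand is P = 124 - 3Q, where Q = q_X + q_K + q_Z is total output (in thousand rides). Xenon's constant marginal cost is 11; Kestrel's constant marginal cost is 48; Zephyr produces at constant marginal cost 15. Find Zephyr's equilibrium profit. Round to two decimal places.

Xenon's profit: π_X = (124 - 3Q)q_X - (11q_X). Setting ∂π_X/∂q_X = 0: 113 - 6q_X - 3(q_K + q_Z) = 0.
Kestrel's first-order condition: 76 - 6q_K - 3(q_X + q_Z) = 0.
Zephyr's profit: π_Z = (124 - 3Q)q_Z - (15q_Z). Setting ∂π_Z/∂q_Z = 0: 109 - 6q_Z - 3(q_X + q_K) = 0.
Adding the 3 first-order conditions: 298 − 12Q = 0, so Q = 149/6.
Back-substituting: q_X = (113 − 149/2)/3 = 77/6, q_K = (76 − 149/2)/3 = 1/2, q_Z = (109 − 149/2)/3 = 23/2.
Price P = 124 - 3·(149/6) = 99/2.
Zephyr's profit: (99/2 - 15)·(23/2) = 1587/4.

396.75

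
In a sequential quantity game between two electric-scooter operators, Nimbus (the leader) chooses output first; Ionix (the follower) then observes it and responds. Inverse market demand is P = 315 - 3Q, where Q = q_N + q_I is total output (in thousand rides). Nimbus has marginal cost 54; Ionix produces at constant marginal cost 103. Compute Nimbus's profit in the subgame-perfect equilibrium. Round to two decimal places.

Solve by backward induction. Given q_N, the follower Ionix maximises π_I = (315 - 3q_N - 3q_I)q_I - 103q_I.
Follower FOC: 212 - 3q_N - 6q_I = 0, so q_I(q_N) = (212 - 3q_N)/6.
Nimbus substitutes q_I(q_N) into its own profit: π_N = q_N(315 - 3q_N - (212 - 3q_N)/2) - 54q_N = (209 - (3/2)q_N)q_N - 54q_N.
Leader FOC: 155 - 3q_N = 0, so q_N = 155/3.
Then q_I = (212 - 3·(155/3))/6 = 19/2.
Price P = 315 - 3·(367/6) = 263/2.
Nimbus's profit: (263/2 - 54)·(155/3) = 4004.1667.

4004.17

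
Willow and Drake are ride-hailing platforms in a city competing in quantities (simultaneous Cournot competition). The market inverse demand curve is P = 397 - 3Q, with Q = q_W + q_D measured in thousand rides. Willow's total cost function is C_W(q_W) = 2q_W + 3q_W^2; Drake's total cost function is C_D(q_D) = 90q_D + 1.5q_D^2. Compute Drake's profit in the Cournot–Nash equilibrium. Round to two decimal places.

2867.31

Willow's profit: π_W = (397 - 3Q)q_W - (2q_W + 3q_W²). Setting ∂π_W/∂q_W = 0: 395 - 12q_W - 3(q_D) = 0.
Drake's first-order condition: 307 - 9q_D - 3(q_W) = 0.
Best responses: q_W = (395 - 3q_D)/12, q_D = (307 - 3q_W)/9.
Substituting one into the other gives q_W = 878/33 and q_D = 833/33.
Price P = 397 - 3·(1711/33) = 241.4545.
Drake's profit: 241.4545·(833/33) - 90·(833/33) - (3/2)(833/33)² = 2867.3099.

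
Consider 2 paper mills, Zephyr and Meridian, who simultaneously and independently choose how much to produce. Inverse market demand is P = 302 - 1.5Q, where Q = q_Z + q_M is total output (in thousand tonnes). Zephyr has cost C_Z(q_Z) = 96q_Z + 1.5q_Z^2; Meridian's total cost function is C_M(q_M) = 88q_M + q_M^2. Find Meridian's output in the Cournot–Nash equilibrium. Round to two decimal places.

35.14

Zephyr's profit: π_Z = (302 - 1.5Q)q_Z - (96q_Z + (3/2)q_Z²). Setting ∂π_Z/∂q_Z = 0: 206 - 6q_Z - (3/2)(q_M) = 0.
Meridian's profit: π_M = (302 - 1.5Q)q_M - (88q_M + q_M²). Setting ∂π_M/∂q_M = 0: 214 - 5q_M - (3/2)(q_Z) = 0.
Rearranging gives the reaction functions q_Z = (206 - (3/2)q_M)/6 and q_M = (214 - (3/2)q_Z)/5.
Solving the pair: q_Z = 25.5495, q_M = 1300/37.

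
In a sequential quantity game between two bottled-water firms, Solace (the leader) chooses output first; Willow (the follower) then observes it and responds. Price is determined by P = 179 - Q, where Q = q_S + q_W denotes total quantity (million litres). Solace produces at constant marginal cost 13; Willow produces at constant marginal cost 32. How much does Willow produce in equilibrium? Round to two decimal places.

27.25

The follower Willow best-responds to any q_S: π_W = (179 - Q)q_W - 32q_W.
∂π_W/∂q_W = 147 - q_S - 2q_W = 0 gives the reaction function q_W = (147 - q_S)/2.
Solace substitutes q_W(q_S) into its own profit: π_S = q_S(179 - q_S - (147 - q_S)/2) - 13q_S = (211/2 - (1/2)q_S)q_S - 13q_S.
Maximising: ∂π_S/∂q_S = 185/2 - q_S = 0, giving q_S = 185/2.
Then q_W = (147 - 185/2)/2 = 109/4.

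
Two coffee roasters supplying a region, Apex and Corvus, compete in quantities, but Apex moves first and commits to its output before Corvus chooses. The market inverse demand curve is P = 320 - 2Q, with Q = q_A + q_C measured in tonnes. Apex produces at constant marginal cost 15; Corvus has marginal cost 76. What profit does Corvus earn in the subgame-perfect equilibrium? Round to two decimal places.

Solve by backward induction. Given q_A, the follower Corvus maximises π_C = (320 - 2q_A - 2q_C)q_C - 76q_C.
Follower FOC: 244 - 2q_A - 4q_C = 0, so q_C(q_A) = (244 - 2q_A)/4.
Apex substitutes q_C(q_A) into its own profit: π_A = q_A(320 - 2q_A - (244 - 2q_A)/2) - 15q_A = (198 - q_A)q_A - 15q_A.
The leader's first-order condition 183 - 2q_A = 0 yields q_A = 183/2.
Then q_C = (244 - 2·(183/2))/4 = 61/4.
Price P = 320 - 2·(427/4) = 213/2.
Corvus's profit: (213/2 - 76)·(61/4) = 465.1250.

465.13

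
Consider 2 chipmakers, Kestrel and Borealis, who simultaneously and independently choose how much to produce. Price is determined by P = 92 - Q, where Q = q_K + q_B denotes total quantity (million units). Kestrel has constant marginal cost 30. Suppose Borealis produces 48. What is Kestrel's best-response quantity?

7

With the rival's output fixed at 48, Kestrel's profit is π_K = (92 - 48 - q_K)q_K - (30q_K) = (44 - q_K)q_K - (30q_K).
∂π_K/∂q_K = 14 - 2q_K = 0, so q_K = 7.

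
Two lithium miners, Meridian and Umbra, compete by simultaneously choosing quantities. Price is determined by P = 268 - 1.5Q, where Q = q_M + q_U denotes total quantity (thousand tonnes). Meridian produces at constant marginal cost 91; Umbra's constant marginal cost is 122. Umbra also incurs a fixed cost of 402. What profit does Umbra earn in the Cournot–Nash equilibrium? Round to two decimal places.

Meridian's profit: π_M = (268 - 1.5Q)q_M - (91q_M). Setting ∂π_M/∂q_M = 0: 177 - 3q_M - (3/2)(q_U) = 0.
Umbra's profit: π_U = (268 - 1.5Q)q_U - (122q_U). Setting ∂π_U/∂q_U = 0: 146 - 3q_U - (3/2)(q_M) = 0.
So q_M = (177 - (3/2)q_U)/3 and q_U = (146 - (3/2)q_M)/3.
Substituting one into the other gives q_M = 416/9 and q_U = 230/9.
Price P = 268 - (3/2)·(646/9) = 481/3.
Umbra's profit: (481/3 - 122)·(230/9) - 402 = 577.6296.

577.63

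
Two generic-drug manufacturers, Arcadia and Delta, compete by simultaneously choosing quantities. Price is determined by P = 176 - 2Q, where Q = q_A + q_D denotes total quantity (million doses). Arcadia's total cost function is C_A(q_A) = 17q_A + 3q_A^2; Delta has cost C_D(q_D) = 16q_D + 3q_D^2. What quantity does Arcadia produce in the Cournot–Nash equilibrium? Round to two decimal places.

13.23

Arcadia's profit: π_A = (176 - 2Q)q_A - (17q_A + 3q_A²). Setting ∂π_A/∂q_A = 0: 159 - 10q_A - 2(q_D) = 0.
Delta's first-order condition: 160 - 10q_D - 2(q_A) = 0.
Rearranging gives the reaction functions q_A = (159 - 2q_D)/10 and q_D = (160 - 2q_A)/10.
Solving the pair: q_A = 635/48, q_D = 641/48.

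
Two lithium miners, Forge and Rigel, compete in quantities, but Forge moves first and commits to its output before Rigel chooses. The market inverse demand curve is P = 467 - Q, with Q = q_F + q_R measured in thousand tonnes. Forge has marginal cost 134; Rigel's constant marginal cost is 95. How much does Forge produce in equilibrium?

Solve by backward induction. Given q_F, the follower Rigel maximises π_R = (467 - q_F - q_R)q_R - 95q_R.
∂π_R/∂q_R = 372 - q_F - 2q_R = 0 gives the reaction function q_R = (372 - q_F)/2.
Forge substitutes q_R(q_F) into its own profit: π_F = q_F(467 - q_F - (372 - q_F)/2) - 134q_F = (281 - (1/2)q_F)q_F - 134q_F.
Leader FOC: 147 - q_F = 0, so q_F = 147.
Then q_R = (372 - 147)/2 = 225/2.

147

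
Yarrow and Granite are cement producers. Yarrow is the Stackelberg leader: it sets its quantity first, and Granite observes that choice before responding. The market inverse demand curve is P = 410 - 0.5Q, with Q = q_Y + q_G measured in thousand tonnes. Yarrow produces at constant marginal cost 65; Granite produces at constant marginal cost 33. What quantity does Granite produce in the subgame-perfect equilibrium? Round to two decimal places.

220.50

Solve by backward induction. Given q_Y, the follower Granite maximises π_G = (410 - (1/2)q_Y - (1/2)q_G)q_G - 33q_G.
∂π_G/∂q_G = 377 - (1/2)q_Y - q_G = 0 gives the reaction function q_G = (377 - (1/2)q_Y).
Yarrow substitutes q_G(q_Y) into its own profit: π_Y = q_Y(410 - (1/2)q_Y - (377 - (1/2)q_Y)/2) - 65q_Y = (443/2 - (1/4)q_Y)q_Y - 65q_Y.
Leader FOC: 313/2 - (1/2)q_Y = 0, so q_Y = 313.
Then q_G = (377 - (1/2)·313) = 441/2.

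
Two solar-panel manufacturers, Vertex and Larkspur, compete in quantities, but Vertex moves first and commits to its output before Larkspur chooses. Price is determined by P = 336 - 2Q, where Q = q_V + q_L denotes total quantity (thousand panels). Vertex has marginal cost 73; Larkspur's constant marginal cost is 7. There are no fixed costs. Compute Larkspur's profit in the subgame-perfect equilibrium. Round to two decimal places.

6641.28

The follower Larkspur best-responds to any q_V: π_L = (336 - 2Q)q_L - 7q_L.
Follower FOC: 329 - 2q_V - 4q_L = 0, so q_L(q_V) = (329 - 2q_V)/4.
Vertex substitutes q_L(q_V) into its own profit: π_V = q_V(336 - 2q_V - (329 - 2q_V)/2) - 73q_V = (343/2 - q_V)q_V - 73q_V.
Leader FOC: 197/2 - 2q_V = 0, so q_V = 197/4.
Then q_L = (329 - 2·(197/4))/4 = 461/8.
Price P = 336 - 2·(855/8) = 489/4.
Larkspur's profit: (489/4 - 7)·(461/8) = 6641.2813.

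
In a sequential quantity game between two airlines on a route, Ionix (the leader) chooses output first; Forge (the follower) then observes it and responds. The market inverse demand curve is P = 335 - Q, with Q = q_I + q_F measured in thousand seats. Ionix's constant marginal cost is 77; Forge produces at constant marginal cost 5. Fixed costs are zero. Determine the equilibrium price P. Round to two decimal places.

Solve by backward induction. Given q_I, the follower Forge maximises π_F = (335 - q_I - q_F)q_F - 5q_F.
Setting the follower's marginal profit to zero, 330 - q_I - 2q_F = 0, i.e. q_F = (330 - q_I)/2.
The leader anticipates this reaction. Substituting into P = 335 - Q gives P = 170 - (1/2)q_I, so π_I = (170 - (1/2)q_I)q_I - 77q_I.
Maximising: ∂π_I/∂q_I = 93 - q_I = 0, giving q_I = 93.
Then q_F = (330 - 93)/2 = 237/2.
Total output Q = 423/2, so price P = 335 - 423/2 = 247/2.

123.50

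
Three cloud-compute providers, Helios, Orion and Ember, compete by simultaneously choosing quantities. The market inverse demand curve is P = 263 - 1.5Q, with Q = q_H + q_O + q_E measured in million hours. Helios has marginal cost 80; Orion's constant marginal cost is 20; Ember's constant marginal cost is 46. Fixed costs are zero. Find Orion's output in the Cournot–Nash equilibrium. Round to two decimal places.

54.83

Helios's profit: π_H = (263 - 1.5Q)q_H - (80q_H). Setting ∂π_H/∂q_H = 0: 183 - 3q_H - (3/2)(q_O + q_E) = 0.
Orion's first-order condition: 243 - 3q_O - (3/2)(q_H + q_E) = 0.
Ember's first-order condition: 217 - 3q_E - (3/2)(q_H + q_O) = 0.
Summing all 3 equations gives 643 − 6Q = 0, hence Q = 643/6.
Back-substituting: q_H = (183 − 643/4)/(3/2) = 89/6, q_O = (243 − 643/4)/(3/2) = 329/6, q_E = (217 − 643/4)/(3/2) = 75/2.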